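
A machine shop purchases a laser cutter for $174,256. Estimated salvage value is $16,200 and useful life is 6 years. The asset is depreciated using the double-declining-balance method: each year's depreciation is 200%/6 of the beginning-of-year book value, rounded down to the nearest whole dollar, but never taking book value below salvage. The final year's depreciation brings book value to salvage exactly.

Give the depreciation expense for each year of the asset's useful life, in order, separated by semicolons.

$58,085; $38,723; $25,816; $17,210; $11,474; $6,748

Depreciable base = $174,256 − $16,200 = $158,056.
Year 1: ⌊$174,256 × 200%/6⌋ = $58,085. Book value $116,171.
Year 2: ⌊$116,171 × 200%/6⌋ = $38,723. Book value $77,448.
Year 3: ⌊$77,448 × 200%/6⌋ = $25,816. Book value $51,632.
Year 4: ⌊$51,632 × 200%/6⌋ = $17,210. Book value $34,422.
Year 5: ⌊$34,422 × 200%/6⌋ = $11,474. Book value $22,948.
Year 6 (final): $22,948 − $16,200 = $6,748. Book value $16,200.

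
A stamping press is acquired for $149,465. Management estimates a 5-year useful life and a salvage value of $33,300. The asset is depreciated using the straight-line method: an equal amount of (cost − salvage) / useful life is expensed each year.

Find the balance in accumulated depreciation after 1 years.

Depreciable base = $149,465 − $33,300 = $116,165.
Annual expense = $116,165 / 5 = $23,233.
End of year 1: book value $126,232.
Accumulated through year 1 = $149,465 − $126,232 = $23,233.

$23,233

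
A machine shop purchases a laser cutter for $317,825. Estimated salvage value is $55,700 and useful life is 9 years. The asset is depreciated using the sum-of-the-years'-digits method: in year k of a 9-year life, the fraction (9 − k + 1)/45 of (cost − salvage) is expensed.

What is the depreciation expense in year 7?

$17,475

Depreciable base = $317,825 − $55,700 = $262,125.
Sum of the years' digits = 9+8+7+6+5+4+3+2+1 = 45.
Year 1: $262,125 × 9/45 = $52,425. Book value $265,400.
Year 2: $262,125 × 8/45 = $46,600. Book value $218,800.
Year 3: $262,125 × 7/45 = $40,775. Book value $178,025.
Year 4: $262,125 × 6/45 = $34,950. Book value $143,075.
Year 5: $262,125 × 5/45 = $29,125. Book value $113,950.
Year 6: $262,125 × 4/45 = $23,300. Book value $90,650.
Year 7: $262,125 × 3/45 = $17,475. Book value $73,175.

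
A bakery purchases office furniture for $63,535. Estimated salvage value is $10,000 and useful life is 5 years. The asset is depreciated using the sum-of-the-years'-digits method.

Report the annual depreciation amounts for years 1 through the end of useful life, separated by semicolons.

Depreciable base = $63,535 − $10,000 = $53,535.
Sum of the years' digits = 5+4+3+2+1 = 15.
Year 1: $53,535 × 5/15 = $17,845. Book value $45,690.
Year 2: $53,535 × 4/15 = $14,276. Book value $31,414.
Year 3: $53,535 × 3/15 = $10,707. Book value $20,707.
Year 4: $53,535 × 2/15 = $7,138. Book value $13,569.
Year 5: $53,535 × 1/15 = $3,569. Book value $10,000.

$17,845; $14,276; $10,707; $7,138; $3,569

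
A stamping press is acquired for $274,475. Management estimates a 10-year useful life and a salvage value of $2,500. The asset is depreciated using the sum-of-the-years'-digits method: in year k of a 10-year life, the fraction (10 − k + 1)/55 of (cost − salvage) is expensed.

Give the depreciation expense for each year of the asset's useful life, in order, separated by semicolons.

$49,450; $44,505; $39,560; $34,615; $29,670; $24,725; $19,780; $14,835; $9,890; $4,945

Depreciable base = $274,475 − $2,500 = $271,975.
Sum of the years' digits = 10+9+8+7+6+5+4+3+2+1 = 55.
Year 1: $271,975 × 10/55 = $49,450. Book value $225,025.
Year 2: $271,975 × 9/55 = $44,505. Book value $180,520.
Year 3: $271,975 × 8/55 = $39,560. Book value $140,960.
Year 4: $271,975 × 7/55 = $34,615. Book value $106,345.
Year 5: $271,975 × 6/55 = $29,670. Book value $76,675.
Year 6: $271,975 × 5/55 = $24,725. Book value $51,950.
Year 7: $271,975 × 4/55 = $19,780. Book value $32,170.
Year 8: $271,975 × 3/55 = $14,835. Book value $17,335.
Year 9: $271,975 × 2/55 = $9,890. Book value $7,445.
Year 10: $271,975 × 1/55 = $4,945. Book value $2,500.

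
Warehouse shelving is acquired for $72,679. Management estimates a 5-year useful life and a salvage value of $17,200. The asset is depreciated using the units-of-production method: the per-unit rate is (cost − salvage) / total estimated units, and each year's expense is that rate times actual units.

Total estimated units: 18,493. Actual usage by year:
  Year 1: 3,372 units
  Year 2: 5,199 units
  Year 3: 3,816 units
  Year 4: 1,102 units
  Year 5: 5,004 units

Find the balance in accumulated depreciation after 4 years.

Depreciable base = $72,679 − $17,200 = $55,479.
Rate = $55,479 / 18,493 units = $3 per unit.
Year 1: 3,372 × $3 = $10,116. Book value $62,563.
Year 2: 5,199 × $3 = $15,597. Book value $46,966.
Year 3: 3,816 × $3 = $11,448. Book value $35,518.
Year 4: 1,102 × $3 = $3,306. Book value $32,212.
Accumulated through year 4 = $72,679 − $32,212 = $40,467.

$40,467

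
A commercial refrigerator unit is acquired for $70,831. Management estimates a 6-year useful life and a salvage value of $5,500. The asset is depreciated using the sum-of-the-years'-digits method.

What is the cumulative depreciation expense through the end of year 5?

Depreciable base = $70,831 − $5,500 = $65,331.
Sum of the years' digits = 6+5+4+3+2+1 = 21.
Year 1: $65,331 × 6/21 = $18,666. Book value $52,165.
Year 2: $65,331 × 5/21 = $15,555. Book value $36,610.
Year 3: $65,331 × 4/21 = $12,444. Book value $24,166.
Year 4: $65,331 × 3/21 = $9,333. Book value $14,833.
Year 5: $65,331 × 2/21 = $6,222. Book value $8,611.
Accumulated through year 5 = $70,831 − $8,611 = $62,220.

$62,220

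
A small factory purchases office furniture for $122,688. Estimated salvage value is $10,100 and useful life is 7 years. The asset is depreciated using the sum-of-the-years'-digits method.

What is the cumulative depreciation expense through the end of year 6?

$108,567

Depreciable base = $122,688 − $10,100 = $112,588.
Sum of the years' digits = 7+6+5+4+3+2+1 = 28.
Year 1: $112,588 × 7/28 = $28,147. Book value $94,541.
Year 2: $112,588 × 6/28 = $24,126. Book value $70,415.
Year 3: $112,588 × 5/28 = $20,105. Book value $50,310.
Year 4: $112,588 × 4/28 = $16,084. Book value $34,226.
Year 5: $112,588 × 3/28 = $12,063. Book value $22,163.
Year 6: $112,588 × 2/28 = $8,042. Book value $14,121.
Accumulated through year 6 = $122,688 − $14,121 = $108,567.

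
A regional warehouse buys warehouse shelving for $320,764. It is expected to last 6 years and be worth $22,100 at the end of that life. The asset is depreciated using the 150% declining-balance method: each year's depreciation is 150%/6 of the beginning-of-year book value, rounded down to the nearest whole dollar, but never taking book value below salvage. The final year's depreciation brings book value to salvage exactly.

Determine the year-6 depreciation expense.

Depreciable base = $320,764 − $22,100 = $298,664.
Year 1: ⌊$320,764 × 150%/6⌋ = $80,191. Book value $240,573.
Year 2: ⌊$240,573 × 150%/6⌋ = $60,143. Book value $180,430.
Year 3: ⌊$180,430 × 150%/6⌋ = $45,107. Book value $135,323.
Year 4: ⌊$135,323 × 150%/6⌋ = $33,830. Book value $101,493.
Year 5: ⌊$101,493 × 150%/6⌋ = $25,373. Book value $76,120.
Year 6 (final): $76,120 − $22,100 = $54,020. Book value $22,100.

$54,020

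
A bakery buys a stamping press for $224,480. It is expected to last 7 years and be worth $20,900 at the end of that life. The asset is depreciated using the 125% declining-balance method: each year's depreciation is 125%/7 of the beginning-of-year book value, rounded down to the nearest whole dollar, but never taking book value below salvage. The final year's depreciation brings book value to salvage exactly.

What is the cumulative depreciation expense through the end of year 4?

$122,277

Depreciable base = $224,480 − $20,900 = $203,580.
Year 1: ⌊$224,480 × 125%/7⌋ = $40,085. Book value $184,395.
Year 2: ⌊$184,395 × 125%/7⌋ = $32,927. Book value $151,468.
Year 3: ⌊$151,468 × 125%/7⌋ = $27,047. Book value $124,421.
Year 4: ⌊$124,421 × 125%/7⌋ = $22,218. Book value $102,203.
Accumulated through year 4 = $224,480 − $102,203 = $122,277.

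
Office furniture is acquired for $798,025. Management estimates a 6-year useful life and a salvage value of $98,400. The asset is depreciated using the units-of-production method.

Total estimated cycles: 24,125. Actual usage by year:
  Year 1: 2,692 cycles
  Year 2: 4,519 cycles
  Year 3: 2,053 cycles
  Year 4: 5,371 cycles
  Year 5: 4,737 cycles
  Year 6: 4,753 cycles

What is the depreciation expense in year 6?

$137,837

Depreciable base = $798,025 − $98,400 = $699,625.
Rate = $699,625 / 24,125 cycles = $29 per cycle.
Year 1: 2,692 × $29 = $78,068. Book value $719,957.
Year 2: 4,519 × $29 = $131,051. Book value $588,906.
Year 3: 2,053 × $29 = $59,537. Book value $529,369.
Year 4: 5,371 × $29 = $155,759. Book value $373,610.
Year 5: 4,737 × $29 = $137,373. Book value $236,237.
Year 6: 4,753 × $29 = $137,837. Book value $98,400.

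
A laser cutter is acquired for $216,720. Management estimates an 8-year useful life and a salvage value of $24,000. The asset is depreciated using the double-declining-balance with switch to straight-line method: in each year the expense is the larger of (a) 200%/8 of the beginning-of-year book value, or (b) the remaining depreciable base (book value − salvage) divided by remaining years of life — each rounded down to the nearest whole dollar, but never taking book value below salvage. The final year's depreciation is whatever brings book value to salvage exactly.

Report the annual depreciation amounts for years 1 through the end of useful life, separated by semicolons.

Depreciable base = $216,720 − $24,000 = $192,720.
Year 1: DB = ⌊$216,720 × 200%/8⌋ = $54,180; SL = ⌊$192,720/8⌋ = $24,090 → take DB $54,180. Book value $162,540.
Year 2: DB = ⌊$162,540 × 200%/8⌋ = $40,635; SL = ⌊$138,540/7⌋ = $19,791 → take DB $40,635. Book value $121,905.
Year 3: DB = ⌊$121,905 × 200%/8⌋ = $30,476; SL = ⌊$97,905/6⌋ = $16,317 → take DB $30,476. Book value $91,429.
Year 4: DB = ⌊$91,429 × 200%/8⌋ = $22,857; SL = ⌊$67,429/5⌋ = $13,485 → take DB $22,857. Book value $68,572.
Year 5: DB = ⌊$68,572 × 200%/8⌋ = $17,143; SL = ⌊$44,572/4⌋ = $11,143 → take DB $17,143. Book value $51,429.
Year 6: DB = ⌊$51,429 × 200%/8⌋ = $12,857; SL = ⌊$27,429/3⌋ = $9,143 → take DB $12,857. Book value $38,572.
Year 7: DB = ⌊$38,572 × 200%/8⌋ = $9,643; SL = ⌊$14,572/2⌋ = $7,286 → take DB $9,643. Book value $28,929.
Year 8 (final): $28,929 − $24,000 = $4,929. Book value $24,000.

$54,180; $40,635; $30,476; $22,857; $17,143; $12,857; $9,643; $4,929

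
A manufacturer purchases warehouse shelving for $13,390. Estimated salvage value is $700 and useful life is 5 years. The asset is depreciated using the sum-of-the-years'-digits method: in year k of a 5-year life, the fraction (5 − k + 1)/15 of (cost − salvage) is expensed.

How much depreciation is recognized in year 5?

$846

Depreciable base = $13,390 − $700 = $12,690.
Sum of the years' digits = 5+4+3+2+1 = 15.
Year 1: $12,690 × 5/15 = $4,230. Book value $9,160.
Year 2: $12,690 × 4/15 = $3,384. Book value $5,776.
Year 3: $12,690 × 3/15 = $2,538. Book value $3,238.
Year 4: $12,690 × 2/15 = $1,692. Book value $1,546.
Year 5: $12,690 × 1/15 = $846. Book value $700.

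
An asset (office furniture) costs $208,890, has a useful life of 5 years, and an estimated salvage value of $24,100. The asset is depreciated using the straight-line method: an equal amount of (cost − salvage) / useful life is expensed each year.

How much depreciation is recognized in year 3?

$36,958

Depreciable base = $208,890 − $24,100 = $184,790.
Annual expense = $184,790 / 5 = $36,958.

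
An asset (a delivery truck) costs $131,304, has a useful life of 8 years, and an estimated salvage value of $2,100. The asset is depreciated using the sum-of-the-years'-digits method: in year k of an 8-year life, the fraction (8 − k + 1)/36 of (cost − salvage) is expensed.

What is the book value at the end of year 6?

Depreciable base = $131,304 − $2,100 = $129,204.
Sum of the years' digits = 8+7+6+5+4+3+2+1 = 36.
Year 1: $129,204 × 8/36 = $28,712. Book value $102,592.
Year 2: $129,204 × 7/36 = $25,123. Book value $77,469.
Year 3: $129,204 × 6/36 = $21,534. Book value $55,935.
Year 4: $129,204 × 5/36 = $17,945. Book value $37,990.
Year 5: $129,204 × 4/36 = $14,356. Book value $23,634.
Year 6: $129,204 × 3/36 = $10,767. Book value $12,867.

$12,867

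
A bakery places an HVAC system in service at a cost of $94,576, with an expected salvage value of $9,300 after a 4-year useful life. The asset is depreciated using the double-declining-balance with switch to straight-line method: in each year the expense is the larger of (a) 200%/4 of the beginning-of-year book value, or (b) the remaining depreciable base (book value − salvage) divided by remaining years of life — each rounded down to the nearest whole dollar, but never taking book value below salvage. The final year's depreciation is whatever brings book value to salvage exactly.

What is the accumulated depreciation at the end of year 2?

Depreciable base = $94,576 − $9,300 = $85,276.
Year 1: DB = ⌊$94,576 × 200%/4⌋ = $47,288; SL = ⌊$85,276/4⌋ = $21,319 → take DB $47,288. Book value $47,288.
Year 2: DB = ⌊$47,288 × 200%/4⌋ = $23,644; SL = ⌊$37,988/3⌋ = $12,662 → take DB $23,644. Book value $23,644.
Accumulated through year 2 = $94,576 − $23,644 = $70,932.

$70,932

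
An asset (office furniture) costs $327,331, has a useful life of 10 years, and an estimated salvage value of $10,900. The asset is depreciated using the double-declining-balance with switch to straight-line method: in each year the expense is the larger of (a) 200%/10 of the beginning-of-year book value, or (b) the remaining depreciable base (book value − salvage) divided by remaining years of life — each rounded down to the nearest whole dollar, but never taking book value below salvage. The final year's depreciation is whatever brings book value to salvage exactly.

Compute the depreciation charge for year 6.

Depreciable base = $327,331 − $10,900 = $316,431.
Year 1: DB = ⌊$327,331 × 200%/10⌋ = $65,466; SL = ⌊$316,431/10⌋ = $31,643 → take DB $65,466. Book value $261,865.
Year 2: DB = ⌊$261,865 × 200%/10⌋ = $52,373; SL = ⌊$250,965/9⌋ = $27,885 → take DB $52,373. Book value $209,492.
Year 3: DB = ⌊$209,492 × 200%/10⌋ = $41,898; SL = ⌊$198,592/8⌋ = $24,824 → take DB $41,898. Book value $167,594.
Year 4: DB = ⌊$167,594 × 200%/10⌋ = $33,518; SL = ⌊$156,694/7⌋ = $22,384 → take DB $33,518. Book value $134,076.
Year 5: DB = ⌊$134,076 × 200%/10⌋ = $26,815; SL = ⌊$123,176/6⌋ = $20,529 → take DB $26,815. Book value $107,261.
Year 6: DB = ⌊$107,261 × 200%/10⌋ = $21,452; SL = ⌊$96,361/5⌋ = $19,272 → take DB $21,452. Book value $85,809.

$21,452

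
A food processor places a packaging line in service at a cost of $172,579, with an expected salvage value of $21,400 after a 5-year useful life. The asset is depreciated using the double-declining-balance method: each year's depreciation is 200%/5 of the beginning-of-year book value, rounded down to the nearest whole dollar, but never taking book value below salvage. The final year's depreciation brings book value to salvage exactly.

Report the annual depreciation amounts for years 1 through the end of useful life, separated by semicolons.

Depreciable base = $172,579 − $21,400 = $151,179.
Year 1: ⌊$172,579 × 200%/5⌋ = $69,031. Book value $103,548.
Year 2: ⌊$103,548 × 200%/5⌋ = $41,419. Book value $62,129.
Year 3: ⌊$62,129 × 200%/5⌋ = $24,851. Book value $37,278.
Year 4: ⌊$37,278 × 200%/5⌋ = $14,911. Book value $22,367.
Year 5 (final): $22,367 − $21,400 = $967. Book value $21,400.

$69,031; $41,419; $24,851; $14,911; $967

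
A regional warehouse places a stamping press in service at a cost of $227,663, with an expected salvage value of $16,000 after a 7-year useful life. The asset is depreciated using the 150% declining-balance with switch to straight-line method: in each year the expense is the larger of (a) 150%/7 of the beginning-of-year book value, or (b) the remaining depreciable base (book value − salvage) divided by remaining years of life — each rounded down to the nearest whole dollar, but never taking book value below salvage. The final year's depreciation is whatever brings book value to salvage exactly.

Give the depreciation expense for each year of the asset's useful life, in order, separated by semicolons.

$48,784; $38,331; $30,117; $23,663; $23,589; $23,589; $23,590

Depreciable base = $227,663 − $16,000 = $211,663.
Year 1: DB = ⌊$227,663 × 150%/7⌋ = $48,784; SL = ⌊$211,663/7⌋ = $30,237 → take DB $48,784. Book value $178,879.
Year 2: DB = ⌊$178,879 × 150%/7⌋ = $38,331; SL = ⌊$162,879/6⌋ = $27,146 → take DB $38,331. Book value $140,548.
Year 3: DB = ⌊$140,548 × 150%/7⌋ = $30,117; SL = ⌊$124,548/5⌋ = $24,909 → take DB $30,117. Book value $110,431.
Year 4: DB = ⌊$110,431 × 150%/7⌋ = $23,663; SL = ⌊$94,431/4⌋ = $23,607 → take DB $23,663. Book value $86,768.
Year 5: DB = ⌊$86,768 × 150%/7⌋ = $18,593; SL = ⌊$70,768/3⌋ = $23,589 → take SL $23,589. Book value $63,179.
Year 6: DB = ⌊$63,179 × 150%/7⌋ = $13,538; SL = ⌊$47,179/2⌋ = $23,589 → take SL $23,589. Book value $39,590.
Year 7 (final): $39,590 − $16,000 = $23,590. Book value $16,000.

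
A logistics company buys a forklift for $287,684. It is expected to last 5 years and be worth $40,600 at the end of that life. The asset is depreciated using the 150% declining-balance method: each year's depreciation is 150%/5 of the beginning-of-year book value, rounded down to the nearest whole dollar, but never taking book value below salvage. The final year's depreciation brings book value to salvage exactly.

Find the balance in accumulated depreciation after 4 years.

Depreciable base = $287,684 − $40,600 = $247,084.
Year 1: ⌊$287,684 × 150%/5⌋ = $86,305. Book value $201,379.
Year 2: ⌊$201,379 × 150%/5⌋ = $60,413. Book value $140,966.
Year 3: ⌊$140,966 × 150%/5⌋ = $42,289. Book value $98,677.
Year 4: ⌊$98,677 × 150%/5⌋ = $29,603. Book value $69,074.
Accumulated through year 4 = $287,684 − $69,074 = $218,610.

$218,610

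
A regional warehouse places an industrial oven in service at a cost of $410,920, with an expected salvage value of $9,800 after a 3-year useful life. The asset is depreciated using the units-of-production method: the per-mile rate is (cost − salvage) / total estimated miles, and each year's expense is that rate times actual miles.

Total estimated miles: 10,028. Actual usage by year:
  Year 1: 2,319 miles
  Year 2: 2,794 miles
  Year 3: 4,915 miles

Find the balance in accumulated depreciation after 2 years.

$204,520

Depreciable base = $410,920 − $9,800 = $401,120.
Rate = $401,120 / 10,028 miles = $40 per mile.
Year 1: 2,319 × $40 = $92,760. Book value $318,160.
Year 2: 2,794 × $40 = $111,760. Book value $206,400.
Accumulated through year 2 = $410,920 − $206,400 = $204,520.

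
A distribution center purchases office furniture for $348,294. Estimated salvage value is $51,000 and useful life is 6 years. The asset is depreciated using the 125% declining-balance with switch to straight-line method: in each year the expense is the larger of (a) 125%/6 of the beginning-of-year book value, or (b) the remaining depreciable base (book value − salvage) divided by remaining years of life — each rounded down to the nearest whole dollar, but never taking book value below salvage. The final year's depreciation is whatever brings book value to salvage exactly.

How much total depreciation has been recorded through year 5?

$256,689

Depreciable base = $348,294 − $51,000 = $297,294.
Year 1: DB = ⌊$348,294 × 125%/6⌋ = $72,561; SL = ⌊$297,294/6⌋ = $49,549 → take DB $72,561. Book value $275,733.
Year 2: DB = ⌊$275,733 × 125%/6⌋ = $57,444; SL = ⌊$224,733/5⌋ = $44,946 → take DB $57,444. Book value $218,289.
Year 3: DB = ⌊$218,289 × 125%/6⌋ = $45,476; SL = ⌊$167,289/4⌋ = $41,822 → take DB $45,476. Book value $172,813.
Year 4: DB = ⌊$172,813 × 125%/6⌋ = $36,002; SL = ⌊$121,813/3⌋ = $40,604 → take SL $40,604. Book value $132,209.
Year 5: DB = ⌊$132,209 × 125%/6⌋ = $27,543; SL = ⌊$81,209/2⌋ = $40,604 → take SL $40,604. Book value $91,605.
Accumulated through year 5 = $348,294 − $91,605 = $256,689.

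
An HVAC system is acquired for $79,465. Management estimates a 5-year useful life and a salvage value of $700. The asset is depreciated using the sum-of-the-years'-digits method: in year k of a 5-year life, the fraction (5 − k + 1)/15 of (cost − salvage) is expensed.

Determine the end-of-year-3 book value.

Depreciable base = $79,465 − $700 = $78,765.
Sum of the years' digits = 5+4+3+2+1 = 15.
Year 1: $78,765 × 5/15 = $26,255. Book value $53,210.
Year 2: $78,765 × 4/15 = $21,004. Book value $32,206.
Year 3: $78,765 × 3/15 = $15,753. Book value $16,453.

$16,453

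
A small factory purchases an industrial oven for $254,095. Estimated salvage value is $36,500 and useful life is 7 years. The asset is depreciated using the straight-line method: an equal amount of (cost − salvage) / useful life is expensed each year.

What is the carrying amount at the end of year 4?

$129,755

Depreciable base = $254,095 − $36,500 = $217,595.
Annual expense = $217,595 / 7 = $31,085.
End of year 1: book value $223,010.
End of year 2: book value $191,925.
End of year 3: book value $160,840.
End of year 4: book value $129,755.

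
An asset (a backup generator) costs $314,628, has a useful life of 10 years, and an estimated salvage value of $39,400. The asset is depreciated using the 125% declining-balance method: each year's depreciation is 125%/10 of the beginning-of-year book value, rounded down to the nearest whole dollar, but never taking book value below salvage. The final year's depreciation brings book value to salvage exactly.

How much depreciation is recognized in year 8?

$15,444

Depreciable base = $314,628 − $39,400 = $275,228.
Year 1: ⌊$314,628 × 125%/10⌋ = $39,328. Book value $275,300.
Year 2: ⌊$275,300 × 125%/10⌋ = $34,412. Book value $240,888.
Year 3: ⌊$240,888 × 125%/10⌋ = $30,111. Book value $210,777.
Year 4: ⌊$210,777 × 125%/10⌋ = $26,347. Book value $184,430.
Year 5: ⌊$184,430 × 125%/10⌋ = $23,053. Book value $161,377.
Year 6: ⌊$161,377 × 125%/10⌋ = $20,172. Book value $141,205.
Year 7: ⌊$141,205 × 125%/10⌋ = $17,650. Book value $123,555.
Year 8: ⌊$123,555 × 125%/10⌋ = $15,444. Book value $108,111.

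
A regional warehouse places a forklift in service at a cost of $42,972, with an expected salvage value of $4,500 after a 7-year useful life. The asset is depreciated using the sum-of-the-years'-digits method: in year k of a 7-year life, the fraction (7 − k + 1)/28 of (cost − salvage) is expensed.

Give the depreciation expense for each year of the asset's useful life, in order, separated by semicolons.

Depreciable base = $42,972 − $4,500 = $38,472.
Sum of the years' digits = 7+6+5+4+3+2+1 = 28.
Year 1: $38,472 × 7/28 = $9,618. Book value $33,354.
Year 2: $38,472 × 6/28 = $8,244. Book value $25,110.
Year 3: $38,472 × 5/28 = $6,870. Book value $18,240.
Year 4: $38,472 × 4/28 = $5,496. Book value $12,744.
Year 5: $38,472 × 3/28 = $4,122. Book value $8,622.
Year 6: $38,472 × 2/28 = $2,748. Book value $5,874.
Year 7: $38,472 × 1/28 = $1,374. Book value $4,500.

$9,618; $8,244; $6,870; $5,496; $4,122; $2,748; $1,374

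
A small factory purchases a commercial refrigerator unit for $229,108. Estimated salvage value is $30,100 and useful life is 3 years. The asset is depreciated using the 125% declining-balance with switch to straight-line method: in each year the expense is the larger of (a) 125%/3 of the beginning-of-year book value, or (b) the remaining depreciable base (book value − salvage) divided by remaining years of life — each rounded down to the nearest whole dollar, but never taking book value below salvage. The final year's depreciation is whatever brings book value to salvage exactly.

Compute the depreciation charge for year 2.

Depreciable base = $229,108 − $30,100 = $199,008.
Year 1: DB = ⌊$229,108 × 125%/3⌋ = $95,461; SL = ⌊$199,008/3⌋ = $66,336 → take DB $95,461. Book value $133,647.
Year 2: DB = ⌊$133,647 × 125%/3⌋ = $55,686; SL = ⌊$103,547/2⌋ = $51,773 → take DB $55,686. Book value $77,961.

$55,686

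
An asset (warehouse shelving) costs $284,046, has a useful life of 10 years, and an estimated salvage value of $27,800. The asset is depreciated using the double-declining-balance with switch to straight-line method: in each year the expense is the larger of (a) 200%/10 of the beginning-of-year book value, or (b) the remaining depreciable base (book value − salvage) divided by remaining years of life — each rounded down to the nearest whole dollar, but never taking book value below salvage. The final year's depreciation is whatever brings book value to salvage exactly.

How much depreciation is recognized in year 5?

$23,269

Depreciable base = $284,046 − $27,800 = $256,246.
Year 1: DB = ⌊$284,046 × 200%/10⌋ = $56,809; SL = ⌊$256,246/10⌋ = $25,624 → take DB $56,809. Book value $227,237.
Year 2: DB = ⌊$227,237 × 200%/10⌋ = $45,447; SL = ⌊$199,437/9⌋ = $22,159 → take DB $45,447. Book value $181,790.
Year 3: DB = ⌊$181,790 × 200%/10⌋ = $36,358; SL = ⌊$153,990/8⌋ = $19,248 → take DB $36,358. Book value $145,432.
Year 4: DB = ⌊$145,432 × 200%/10⌋ = $29,086; SL = ⌊$117,632/7⌋ = $16,804 → take DB $29,086. Book value $116,346.
Year 5: DB = ⌊$116,346 × 200%/10⌋ = $23,269; SL = ⌊$88,546/6⌋ = $14,757 → take DB $23,269. Book value $93,077.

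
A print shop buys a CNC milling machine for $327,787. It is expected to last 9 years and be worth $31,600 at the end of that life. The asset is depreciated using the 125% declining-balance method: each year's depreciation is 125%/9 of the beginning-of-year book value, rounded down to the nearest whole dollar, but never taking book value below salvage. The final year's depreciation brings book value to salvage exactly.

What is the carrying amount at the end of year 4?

$180,232

Depreciable base = $327,787 − $31,600 = $296,187.
Year 1: ⌊$327,787 × 125%/9⌋ = $45,525. Book value $282,262.
Year 2: ⌊$282,262 × 125%/9⌋ = $39,203. Book value $243,059.
Year 3: ⌊$243,059 × 125%/9⌋ = $33,758. Book value $209,301.
Year 4: ⌊$209,301 × 125%/9⌋ = $29,069. Book value $180,232.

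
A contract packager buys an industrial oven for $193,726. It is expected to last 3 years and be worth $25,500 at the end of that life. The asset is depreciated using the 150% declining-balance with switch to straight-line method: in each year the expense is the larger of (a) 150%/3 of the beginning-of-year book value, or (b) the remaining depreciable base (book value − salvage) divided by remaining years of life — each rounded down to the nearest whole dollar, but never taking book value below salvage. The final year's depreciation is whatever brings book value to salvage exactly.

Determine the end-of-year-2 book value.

$48,432

Depreciable base = $193,726 − $25,500 = $168,226.
Year 1: DB = ⌊$193,726 × 150%/3⌋ = $96,863; SL = ⌊$168,226/3⌋ = $56,075 → take DB $96,863. Book value $96,863.
Year 2: DB = ⌊$96,863 × 150%/3⌋ = $48,431; SL = ⌊$71,363/2⌋ = $35,681 → take DB $48,431. Book value $48,432.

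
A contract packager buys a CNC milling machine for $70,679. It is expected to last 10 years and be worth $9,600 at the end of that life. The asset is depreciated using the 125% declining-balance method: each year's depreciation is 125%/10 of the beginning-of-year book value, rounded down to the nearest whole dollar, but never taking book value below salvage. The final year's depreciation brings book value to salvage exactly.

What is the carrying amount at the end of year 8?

$24,289

Depreciable base = $70,679 − $9,600 = $61,079.
Year 1: ⌊$70,679 × 125%/10⌋ = $8,834. Book value $61,845.
Year 2: ⌊$61,845 × 125%/10⌋ = $7,730. Book value $54,115.
Year 3: ⌊$54,115 × 125%/10⌋ = $6,764. Book value $47,351.
Year 4: ⌊$47,351 × 125%/10⌋ = $5,918. Book value $41,433.
Year 5: ⌊$41,433 × 125%/10⌋ = $5,179. Book value $36,254.
Year 6: ⌊$36,254 × 125%/10⌋ = $4,531. Book value $31,723.
Year 7: ⌊$31,723 × 125%/10⌋ = $3,965. Book value $27,758.
Year 8: ⌊$27,758 × 125%/10⌋ = $3,469. Book value $24,289.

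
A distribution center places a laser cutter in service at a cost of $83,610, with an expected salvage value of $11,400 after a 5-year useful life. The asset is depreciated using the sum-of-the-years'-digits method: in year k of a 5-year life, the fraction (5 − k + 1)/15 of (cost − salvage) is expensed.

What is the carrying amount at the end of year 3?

$25,842

Depreciable base = $83,610 − $11,400 = $72,210.
Sum of the years' digits = 5+4+3+2+1 = 15.
Year 1: $72,210 × 5/15 = $24,070. Book value $59,540.
Year 2: $72,210 × 4/15 = $19,256. Book value $40,284.
Year 3: $72,210 × 3/15 = $14,442. Book value $25,842.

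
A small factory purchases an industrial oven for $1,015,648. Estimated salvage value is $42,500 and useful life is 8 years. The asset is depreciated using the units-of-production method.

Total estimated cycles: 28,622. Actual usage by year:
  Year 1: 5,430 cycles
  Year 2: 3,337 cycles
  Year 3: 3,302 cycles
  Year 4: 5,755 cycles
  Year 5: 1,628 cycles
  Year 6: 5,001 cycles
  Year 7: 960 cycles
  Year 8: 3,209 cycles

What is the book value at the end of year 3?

$605,302

Depreciable base = $1,015,648 − $42,500 = $973,148.
Rate = $973,148 / 28,622 cycles = $34 per cycle.
Year 1: 5,430 × $34 = $184,620. Book value $831,028.
Year 2: 3,337 × $34 = $113,458. Book value $717,570.
Year 3: 3,302 × $34 = $112,268. Book value $605,302.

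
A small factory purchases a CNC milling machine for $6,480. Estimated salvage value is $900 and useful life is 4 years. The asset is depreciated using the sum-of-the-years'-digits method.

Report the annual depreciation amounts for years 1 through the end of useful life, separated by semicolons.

Depreciable base = $6,480 − $900 = $5,580.
Sum of the years' digits = 4+3+2+1 = 10.
Year 1: $5,580 × 4/10 = $2,232. Book value $4,248.
Year 2: $5,580 × 3/10 = $1,674. Book value $2,574.
Year 3: $5,580 × 2/10 = $1,116. Book value $1,458.
Year 4: $5,580 × 1/10 = $558. Book value $900.

$2,232; $1,674; $1,116; $558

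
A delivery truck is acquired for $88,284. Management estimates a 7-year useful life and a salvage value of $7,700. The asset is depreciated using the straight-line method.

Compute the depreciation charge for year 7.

Depreciable base = $88,284 − $7,700 = $80,584.
Annual expense = $80,584 / 7 = $11,512.

$11,512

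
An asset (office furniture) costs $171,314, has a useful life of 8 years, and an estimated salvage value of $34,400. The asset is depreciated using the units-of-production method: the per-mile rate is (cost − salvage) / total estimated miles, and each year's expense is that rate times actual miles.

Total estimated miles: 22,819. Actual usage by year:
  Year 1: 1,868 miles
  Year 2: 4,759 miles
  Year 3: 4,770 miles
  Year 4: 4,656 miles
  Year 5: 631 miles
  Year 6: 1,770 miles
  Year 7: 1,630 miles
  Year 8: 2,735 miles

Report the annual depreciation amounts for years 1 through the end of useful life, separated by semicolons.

Depreciable base = $171,314 − $34,400 = $136,914.
Rate = $136,914 / 22,819 miles = $6 per mile.
Year 1: 1,868 × $6 = $11,208. Book value $160,106.
Year 2: 4,759 × $6 = $28,554. Book value $131,552.
Year 3: 4,770 × $6 = $28,620. Book value $102,932.
Year 4: 4,656 × $6 = $27,936. Book value $74,996.
Year 5: 631 × $6 = $3,786. Book value $71,210.
Year 6: 1,770 × $6 = $10,620. Book value $60,590.
Year 7: 1,630 × $6 = $9,780. Book value $50,810.
Year 8: 2,735 × $6 = $16,410. Book value $34,400.

$11,208; $28,554; $28,620; $27,936; $3,786; $10,620; $9,780; $16,410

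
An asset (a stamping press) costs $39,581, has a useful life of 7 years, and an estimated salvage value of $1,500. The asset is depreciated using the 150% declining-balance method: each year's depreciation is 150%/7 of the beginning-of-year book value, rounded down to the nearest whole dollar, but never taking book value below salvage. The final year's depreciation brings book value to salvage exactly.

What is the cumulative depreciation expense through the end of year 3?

Depreciable base = $39,581 − $1,500 = $38,081.
Year 1: ⌊$39,581 × 150%/7⌋ = $8,481. Book value $31,100.
Year 2: ⌊$31,100 × 150%/7⌋ = $6,664. Book value $24,436.
Year 3: ⌊$24,436 × 150%/7⌋ = $5,236. Book value $19,200.
Accumulated through year 3 = $39,581 − $19,200 = $20,381.

$20,381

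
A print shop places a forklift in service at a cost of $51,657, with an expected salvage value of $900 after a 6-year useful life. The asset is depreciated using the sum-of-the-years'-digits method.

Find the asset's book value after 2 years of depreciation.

$25,070

Depreciable base = $51,657 − $900 = $50,757.
Sum of the years' digits = 6+5+4+3+2+1 = 21.
Year 1: $50,757 × 6/21 = $14,502. Book value $37,155.
Year 2: $50,757 × 5/21 = $12,085. Book value $25,070.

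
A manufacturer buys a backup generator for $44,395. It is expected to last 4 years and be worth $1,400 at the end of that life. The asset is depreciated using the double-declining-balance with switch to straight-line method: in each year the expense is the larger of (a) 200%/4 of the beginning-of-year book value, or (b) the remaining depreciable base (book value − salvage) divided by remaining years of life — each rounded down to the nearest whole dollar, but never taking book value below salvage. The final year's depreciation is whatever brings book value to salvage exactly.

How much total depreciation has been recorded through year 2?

Depreciable base = $44,395 − $1,400 = $42,995.
Year 1: DB = ⌊$44,395 × 200%/4⌋ = $22,197; SL = ⌊$42,995/4⌋ = $10,748 → take DB $22,197. Book value $22,198.
Year 2: DB = ⌊$22,198 × 200%/4⌋ = $11,099; SL = ⌊$20,798/3⌋ = $6,932 → take DB $11,099. Book value $11,099.
Accumulated through year 2 = $44,395 − $11,099 = $33,296.

$33,296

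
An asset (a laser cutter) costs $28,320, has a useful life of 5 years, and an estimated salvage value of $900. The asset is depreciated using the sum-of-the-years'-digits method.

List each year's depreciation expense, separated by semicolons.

Depreciable base = $28,320 − $900 = $27,420.
Sum of the years' digits = 5+4+3+2+1 = 15.
Year 1: $27,420 × 5/15 = $9,140. Book value $19,180.
Year 2: $27,420 × 4/15 = $7,312. Book value $11,868.
Year 3: $27,420 × 3/15 = $5,484. Book value $6,384.
Year 4: $27,420 × 2/15 = $3,656. Book value $2,728.
Year 5: $27,420 × 1/15 = $1,828. Book value $900.

$9,140; $7,312; $5,484; $3,656; $1,828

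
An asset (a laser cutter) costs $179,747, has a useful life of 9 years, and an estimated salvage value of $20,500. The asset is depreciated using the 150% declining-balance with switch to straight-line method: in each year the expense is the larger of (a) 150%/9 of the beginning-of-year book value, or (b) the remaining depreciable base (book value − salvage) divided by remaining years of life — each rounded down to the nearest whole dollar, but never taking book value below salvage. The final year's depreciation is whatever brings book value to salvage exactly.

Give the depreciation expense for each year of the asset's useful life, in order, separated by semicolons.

$29,957; $24,965; $20,804; $17,336; $14,447; $12,934; $12,934; $12,935; $12,935

Depreciable base = $179,747 − $20,500 = $159,247.
Year 1: DB = ⌊$179,747 × 150%/9⌋ = $29,957; SL = ⌊$159,247/9⌋ = $17,694 → take DB $29,957. Book value $149,790.
Year 2: DB = ⌊$149,790 × 150%/9⌋ = $24,965; SL = ⌊$129,290/8⌋ = $16,161 → take DB $24,965. Book value $124,825.
Year 3: DB = ⌊$124,825 × 150%/9⌋ = $20,804; SL = ⌊$104,325/7⌋ = $14,903 → take DB $20,804. Book value $104,021.
Year 4: DB = ⌊$104,021 × 150%/9⌋ = $17,336; SL = ⌊$83,521/6⌋ = $13,920 → take DB $17,336. Book value $86,685.
Year 5: DB = ⌊$86,685 × 150%/9⌋ = $14,447; SL = ⌊$66,185/5⌋ = $13,237 → take DB $14,447. Book value $72,238.
Year 6: DB = ⌊$72,238 × 150%/9⌋ = $12,039; SL = ⌊$51,738/4⌋ = $12,934 → take SL $12,934. Book value $59,304.
Year 7: DB = ⌊$59,304 × 150%/9⌋ = $9,884; SL = ⌊$38,804/3⌋ = $12,934 → take SL $12,934. Book value $46,370.
Year 8: DB = ⌊$46,370 × 150%/9⌋ = $7,728; SL = ⌊$25,870/2⌋ = $12,935 → take SL $12,935. Book value $33,435.
Year 9 (final): $33,435 − $20,500 = $12,935. Book value $20,500.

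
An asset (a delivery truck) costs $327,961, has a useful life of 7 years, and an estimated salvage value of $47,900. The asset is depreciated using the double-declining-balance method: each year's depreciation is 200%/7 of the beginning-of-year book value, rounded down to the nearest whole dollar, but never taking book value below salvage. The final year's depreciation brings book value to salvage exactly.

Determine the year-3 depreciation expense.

$47,808

Depreciable base = $327,961 − $47,900 = $280,061.
Year 1: ⌊$327,961 × 200%/7⌋ = $93,703. Book value $234,258.
Year 2: ⌊$234,258 × 200%/7⌋ = $66,930. Book value $167,328.
Year 3: ⌊$167,328 × 200%/7⌋ = $47,808. Book value $119,520.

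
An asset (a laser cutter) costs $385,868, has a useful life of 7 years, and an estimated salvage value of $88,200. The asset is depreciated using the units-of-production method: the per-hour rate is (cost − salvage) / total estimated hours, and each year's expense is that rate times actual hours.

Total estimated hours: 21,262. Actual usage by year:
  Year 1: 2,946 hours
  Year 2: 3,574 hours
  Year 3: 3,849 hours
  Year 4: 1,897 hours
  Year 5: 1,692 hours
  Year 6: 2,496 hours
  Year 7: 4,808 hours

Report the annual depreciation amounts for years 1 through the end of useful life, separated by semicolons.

Depreciable base = $385,868 − $88,200 = $297,668.
Rate = $297,668 / 21,262 hours = $14 per hour.
Year 1: 2,946 × $14 = $41,244. Book value $344,624.
Year 2: 3,574 × $14 = $50,036. Book value $294,588.
Year 3: 3,849 × $14 = $53,886. Book value $240,702.
Year 4: 1,897 × $14 = $26,558. Book value $214,144.
Year 5: 1,692 × $14 = $23,688. Book value $190,456.
Year 6: 2,496 × $14 = $34,944. Book value $155,512.
Year 7: 4,808 × $14 = $67,312. Book value $88,200.

$41,244; $50,036; $53,886; $26,558; $23,688; $34,944; $67,312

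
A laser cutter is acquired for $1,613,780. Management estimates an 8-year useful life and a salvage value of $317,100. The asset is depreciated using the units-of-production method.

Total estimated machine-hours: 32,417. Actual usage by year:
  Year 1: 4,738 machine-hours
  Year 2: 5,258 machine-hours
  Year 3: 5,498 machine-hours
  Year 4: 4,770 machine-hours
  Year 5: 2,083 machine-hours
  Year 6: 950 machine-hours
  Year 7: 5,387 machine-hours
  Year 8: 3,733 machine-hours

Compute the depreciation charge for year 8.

Depreciable base = $1,613,780 − $317,100 = $1,296,680.
Rate = $1,296,680 / 32,417 machine-hours = $40 per machine-hour.
Year 1: 4,738 × $40 = $189,520. Book value $1,424,260.
Year 2: 5,258 × $40 = $210,320. Book value $1,213,940.
Year 3: 5,498 × $40 = $219,920. Book value $994,020.
Year 4: 4,770 × $40 = $190,800. Book value $803,220.
Year 5: 2,083 × $40 = $83,320. Book value $719,900.
Year 6: 950 × $40 = $38,000. Book value $681,900.
Year 7: 5,387 × $40 = $215,480. Book value $466,420.
Year 8: 3,733 × $40 = $149,320. Book value $317,100.

$149,320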